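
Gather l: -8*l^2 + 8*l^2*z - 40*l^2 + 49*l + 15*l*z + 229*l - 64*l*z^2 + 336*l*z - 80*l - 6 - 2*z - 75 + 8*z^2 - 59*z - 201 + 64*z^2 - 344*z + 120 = l^2*(8*z - 48) + l*(-64*z^2 + 351*z + 198) + 72*z^2 - 405*z - 162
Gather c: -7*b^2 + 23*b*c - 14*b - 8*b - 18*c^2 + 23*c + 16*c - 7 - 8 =-7*b^2 - 22*b - 18*c^2 + c*(23*b + 39) - 15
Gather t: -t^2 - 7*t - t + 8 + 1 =-t^2 - 8*t + 9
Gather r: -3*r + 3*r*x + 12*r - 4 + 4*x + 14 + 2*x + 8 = r*(3*x + 9) + 6*x + 18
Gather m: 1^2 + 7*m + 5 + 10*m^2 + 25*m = 10*m^2 + 32*m + 6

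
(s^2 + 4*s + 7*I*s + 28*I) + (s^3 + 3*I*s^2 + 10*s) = s^3 + s^2 + 3*I*s^2 + 14*s + 7*I*s + 28*I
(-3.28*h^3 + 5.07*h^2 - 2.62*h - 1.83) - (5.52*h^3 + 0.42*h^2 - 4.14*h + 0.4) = -8.8*h^3 + 4.65*h^2 + 1.52*h - 2.23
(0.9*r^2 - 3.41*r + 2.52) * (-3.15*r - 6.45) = -2.835*r^3 + 4.9365*r^2 + 14.0565*r - 16.254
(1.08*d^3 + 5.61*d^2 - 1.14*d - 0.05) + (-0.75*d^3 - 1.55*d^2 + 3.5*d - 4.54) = 0.33*d^3 + 4.06*d^2 + 2.36*d - 4.59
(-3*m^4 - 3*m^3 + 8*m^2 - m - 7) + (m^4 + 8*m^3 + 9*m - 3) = -2*m^4 + 5*m^3 + 8*m^2 + 8*m - 10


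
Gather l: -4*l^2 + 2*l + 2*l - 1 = -4*l^2 + 4*l - 1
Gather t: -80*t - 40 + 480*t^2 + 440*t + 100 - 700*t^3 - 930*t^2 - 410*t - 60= -700*t^3 - 450*t^2 - 50*t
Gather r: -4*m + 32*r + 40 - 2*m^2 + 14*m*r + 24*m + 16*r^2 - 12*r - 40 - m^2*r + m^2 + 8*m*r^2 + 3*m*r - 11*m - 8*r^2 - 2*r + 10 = -m^2 + 9*m + r^2*(8*m + 8) + r*(-m^2 + 17*m + 18) + 10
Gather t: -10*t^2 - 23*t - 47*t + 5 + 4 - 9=-10*t^2 - 70*t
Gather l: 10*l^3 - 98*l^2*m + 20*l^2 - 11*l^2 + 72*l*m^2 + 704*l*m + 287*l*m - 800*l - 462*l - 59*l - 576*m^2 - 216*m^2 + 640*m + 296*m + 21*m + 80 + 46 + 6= 10*l^3 + l^2*(9 - 98*m) + l*(72*m^2 + 991*m - 1321) - 792*m^2 + 957*m + 132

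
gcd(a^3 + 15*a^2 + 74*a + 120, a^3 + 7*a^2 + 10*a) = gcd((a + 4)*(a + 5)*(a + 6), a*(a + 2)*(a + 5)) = a + 5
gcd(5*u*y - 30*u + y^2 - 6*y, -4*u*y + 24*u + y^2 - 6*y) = y - 6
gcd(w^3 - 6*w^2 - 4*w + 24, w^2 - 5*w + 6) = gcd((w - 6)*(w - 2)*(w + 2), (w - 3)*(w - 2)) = w - 2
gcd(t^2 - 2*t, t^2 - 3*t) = t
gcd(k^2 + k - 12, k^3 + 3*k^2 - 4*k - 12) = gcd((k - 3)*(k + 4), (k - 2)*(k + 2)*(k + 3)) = 1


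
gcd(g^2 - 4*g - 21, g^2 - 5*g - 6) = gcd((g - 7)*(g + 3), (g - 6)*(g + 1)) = 1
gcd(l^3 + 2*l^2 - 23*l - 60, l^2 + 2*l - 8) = l + 4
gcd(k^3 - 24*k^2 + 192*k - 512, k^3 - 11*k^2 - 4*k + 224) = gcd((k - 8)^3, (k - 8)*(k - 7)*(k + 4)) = k - 8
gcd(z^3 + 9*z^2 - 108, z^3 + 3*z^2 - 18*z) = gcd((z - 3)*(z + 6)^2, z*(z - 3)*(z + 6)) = z^2 + 3*z - 18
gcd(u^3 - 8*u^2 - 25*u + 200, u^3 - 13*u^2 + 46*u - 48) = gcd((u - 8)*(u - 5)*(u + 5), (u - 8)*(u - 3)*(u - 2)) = u - 8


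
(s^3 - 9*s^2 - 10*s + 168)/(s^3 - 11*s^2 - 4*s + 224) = (s - 6)/(s - 8)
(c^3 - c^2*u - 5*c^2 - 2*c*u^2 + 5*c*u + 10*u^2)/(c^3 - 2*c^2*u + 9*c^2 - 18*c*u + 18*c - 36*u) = (c^2 + c*u - 5*c - 5*u)/(c^2 + 9*c + 18)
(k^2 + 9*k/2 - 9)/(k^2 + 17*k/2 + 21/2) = (2*k^2 + 9*k - 18)/(2*k^2 + 17*k + 21)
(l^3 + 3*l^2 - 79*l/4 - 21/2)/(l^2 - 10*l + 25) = (4*l^3 + 12*l^2 - 79*l - 42)/(4*(l^2 - 10*l + 25))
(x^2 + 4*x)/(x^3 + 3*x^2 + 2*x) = (x + 4)/(x^2 + 3*x + 2)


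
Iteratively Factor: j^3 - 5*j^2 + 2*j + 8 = (j - 2)*(j^2 - 3*j - 4) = (j - 2)*(j + 1)*(j - 4)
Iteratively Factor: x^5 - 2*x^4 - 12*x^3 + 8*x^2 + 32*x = (x + 2)*(x^4 - 4*x^3 - 4*x^2 + 16*x) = (x + 2)^2*(x^3 - 6*x^2 + 8*x) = (x - 4)*(x + 2)^2*(x^2 - 2*x) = (x - 4)*(x - 2)*(x + 2)^2*(x)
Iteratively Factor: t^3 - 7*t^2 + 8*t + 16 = (t - 4)*(t^2 - 3*t - 4) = (t - 4)^2*(t + 1)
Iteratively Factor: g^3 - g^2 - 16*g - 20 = (g - 5)*(g^2 + 4*g + 4) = (g - 5)*(g + 2)*(g + 2)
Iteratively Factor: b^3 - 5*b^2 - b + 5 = (b - 1)*(b^2 - 4*b - 5) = (b - 1)*(b + 1)*(b - 5)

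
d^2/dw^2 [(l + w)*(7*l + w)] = 2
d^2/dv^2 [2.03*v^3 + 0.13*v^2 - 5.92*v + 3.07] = 12.18*v + 0.26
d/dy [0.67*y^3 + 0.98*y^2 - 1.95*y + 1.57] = 2.01*y^2 + 1.96*y - 1.95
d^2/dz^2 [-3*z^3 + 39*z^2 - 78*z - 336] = 78 - 18*z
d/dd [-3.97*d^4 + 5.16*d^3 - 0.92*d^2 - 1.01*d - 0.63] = -15.88*d^3 + 15.48*d^2 - 1.84*d - 1.01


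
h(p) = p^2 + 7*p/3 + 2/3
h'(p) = 2*p + 7/3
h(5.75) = 47.15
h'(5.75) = 13.83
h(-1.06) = -0.68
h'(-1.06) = 0.21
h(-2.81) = 2.01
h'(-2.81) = -3.29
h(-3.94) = 7.00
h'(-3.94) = -5.55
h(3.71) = 23.09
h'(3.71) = 9.75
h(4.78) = 34.67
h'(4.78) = 11.89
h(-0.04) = 0.57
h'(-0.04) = 2.25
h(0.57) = 2.32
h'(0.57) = 3.47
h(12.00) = 172.67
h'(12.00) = 26.33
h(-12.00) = 116.67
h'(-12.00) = -21.67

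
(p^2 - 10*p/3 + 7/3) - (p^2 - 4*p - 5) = 2*p/3 + 22/3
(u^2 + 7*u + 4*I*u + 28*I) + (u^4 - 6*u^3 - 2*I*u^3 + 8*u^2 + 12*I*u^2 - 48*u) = u^4 - 6*u^3 - 2*I*u^3 + 9*u^2 + 12*I*u^2 - 41*u + 4*I*u + 28*I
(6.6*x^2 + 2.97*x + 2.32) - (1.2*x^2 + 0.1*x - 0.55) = 5.4*x^2 + 2.87*x + 2.87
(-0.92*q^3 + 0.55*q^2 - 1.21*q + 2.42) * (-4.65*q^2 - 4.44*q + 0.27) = 4.278*q^5 + 1.5273*q^4 + 2.9361*q^3 - 5.7321*q^2 - 11.0715*q + 0.6534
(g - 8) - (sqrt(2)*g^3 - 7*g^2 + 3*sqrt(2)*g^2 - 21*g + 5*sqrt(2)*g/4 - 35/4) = -sqrt(2)*g^3 - 3*sqrt(2)*g^2 + 7*g^2 - 5*sqrt(2)*g/4 + 22*g + 3/4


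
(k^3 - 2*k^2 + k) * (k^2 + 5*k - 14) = k^5 + 3*k^4 - 23*k^3 + 33*k^2 - 14*k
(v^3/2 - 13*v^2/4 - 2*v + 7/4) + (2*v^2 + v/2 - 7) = v^3/2 - 5*v^2/4 - 3*v/2 - 21/4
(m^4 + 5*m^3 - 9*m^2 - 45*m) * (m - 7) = m^5 - 2*m^4 - 44*m^3 + 18*m^2 + 315*m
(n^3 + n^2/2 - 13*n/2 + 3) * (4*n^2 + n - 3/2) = 4*n^5 + 3*n^4 - 27*n^3 + 19*n^2/4 + 51*n/4 - 9/2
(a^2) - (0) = a^2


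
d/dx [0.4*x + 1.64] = 0.400000000000000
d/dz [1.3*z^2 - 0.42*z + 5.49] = 2.6*z - 0.42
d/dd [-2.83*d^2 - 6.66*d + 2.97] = -5.66*d - 6.66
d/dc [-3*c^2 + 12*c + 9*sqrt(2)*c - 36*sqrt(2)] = -6*c + 12 + 9*sqrt(2)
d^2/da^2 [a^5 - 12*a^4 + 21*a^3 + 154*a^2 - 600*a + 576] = 20*a^3 - 144*a^2 + 126*a + 308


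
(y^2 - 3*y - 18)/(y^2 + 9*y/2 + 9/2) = 2*(y - 6)/(2*y + 3)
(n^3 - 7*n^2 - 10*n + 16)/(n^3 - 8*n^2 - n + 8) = (n + 2)/(n + 1)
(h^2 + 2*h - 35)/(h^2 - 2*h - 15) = (h + 7)/(h + 3)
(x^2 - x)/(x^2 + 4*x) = (x - 1)/(x + 4)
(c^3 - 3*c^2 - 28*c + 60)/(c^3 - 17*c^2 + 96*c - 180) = (c^2 + 3*c - 10)/(c^2 - 11*c + 30)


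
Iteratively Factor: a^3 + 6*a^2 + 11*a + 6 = (a + 2)*(a^2 + 4*a + 3) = (a + 2)*(a + 3)*(a + 1)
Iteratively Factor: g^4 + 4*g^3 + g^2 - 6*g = (g + 3)*(g^3 + g^2 - 2*g) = (g + 2)*(g + 3)*(g^2 - g) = (g - 1)*(g + 2)*(g + 3)*(g)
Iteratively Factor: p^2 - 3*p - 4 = (p - 4)*(p + 1)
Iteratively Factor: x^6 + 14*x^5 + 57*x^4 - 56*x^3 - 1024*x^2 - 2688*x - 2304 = (x + 4)*(x^5 + 10*x^4 + 17*x^3 - 124*x^2 - 528*x - 576) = (x + 4)^2*(x^4 + 6*x^3 - 7*x^2 - 96*x - 144) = (x + 4)^3*(x^3 + 2*x^2 - 15*x - 36) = (x - 4)*(x + 4)^3*(x^2 + 6*x + 9) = (x - 4)*(x + 3)*(x + 4)^3*(x + 3)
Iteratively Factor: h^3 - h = (h - 1)*(h^2 + h) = h*(h - 1)*(h + 1)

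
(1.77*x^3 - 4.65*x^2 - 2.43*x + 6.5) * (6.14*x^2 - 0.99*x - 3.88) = 10.8678*x^5 - 30.3033*x^4 - 17.1843*x^3 + 60.3577*x^2 + 2.9934*x - 25.22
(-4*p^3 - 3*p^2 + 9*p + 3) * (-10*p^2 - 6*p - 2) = 40*p^5 + 54*p^4 - 64*p^3 - 78*p^2 - 36*p - 6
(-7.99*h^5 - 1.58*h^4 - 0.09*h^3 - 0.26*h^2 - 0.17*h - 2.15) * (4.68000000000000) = -37.3932*h^5 - 7.3944*h^4 - 0.4212*h^3 - 1.2168*h^2 - 0.7956*h - 10.062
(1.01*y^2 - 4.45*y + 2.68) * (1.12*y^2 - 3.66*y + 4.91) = 1.1312*y^4 - 8.6806*y^3 + 24.2477*y^2 - 31.6583*y + 13.1588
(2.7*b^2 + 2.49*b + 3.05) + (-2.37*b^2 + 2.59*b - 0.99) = 0.33*b^2 + 5.08*b + 2.06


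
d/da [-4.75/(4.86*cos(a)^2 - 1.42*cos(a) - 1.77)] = (6.745 - 46.17*cos(a))*sin(a)/(-4.86*cos(a)^2 + 1.42*cos(a) + 1.77)^2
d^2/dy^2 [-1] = 0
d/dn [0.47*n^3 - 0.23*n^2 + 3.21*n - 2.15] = 1.41*n^2 - 0.46*n + 3.21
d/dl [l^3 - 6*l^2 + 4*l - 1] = 3*l^2 - 12*l + 4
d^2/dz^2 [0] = 0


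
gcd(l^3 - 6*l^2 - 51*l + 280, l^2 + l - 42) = l + 7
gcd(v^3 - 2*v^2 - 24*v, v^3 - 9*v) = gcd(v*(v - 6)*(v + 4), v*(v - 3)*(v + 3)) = v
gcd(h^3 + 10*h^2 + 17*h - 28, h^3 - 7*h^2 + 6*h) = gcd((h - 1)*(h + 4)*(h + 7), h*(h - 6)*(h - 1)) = h - 1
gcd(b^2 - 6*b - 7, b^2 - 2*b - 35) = b - 7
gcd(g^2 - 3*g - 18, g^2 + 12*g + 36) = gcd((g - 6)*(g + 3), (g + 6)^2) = 1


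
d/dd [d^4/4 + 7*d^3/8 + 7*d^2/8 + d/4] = d^3 + 21*d^2/8 + 7*d/4 + 1/4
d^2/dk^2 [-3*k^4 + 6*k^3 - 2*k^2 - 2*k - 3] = -36*k^2 + 36*k - 4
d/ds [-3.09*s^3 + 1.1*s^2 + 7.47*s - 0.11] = -9.27*s^2 + 2.2*s + 7.47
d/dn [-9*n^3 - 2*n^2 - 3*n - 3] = -27*n^2 - 4*n - 3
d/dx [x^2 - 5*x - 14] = 2*x - 5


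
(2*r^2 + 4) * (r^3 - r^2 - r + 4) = 2*r^5 - 2*r^4 + 2*r^3 + 4*r^2 - 4*r + 16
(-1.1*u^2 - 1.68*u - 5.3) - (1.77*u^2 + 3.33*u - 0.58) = -2.87*u^2 - 5.01*u - 4.72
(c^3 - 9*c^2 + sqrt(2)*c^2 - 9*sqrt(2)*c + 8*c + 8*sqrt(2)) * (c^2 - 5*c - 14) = c^5 - 14*c^4 + sqrt(2)*c^4 - 14*sqrt(2)*c^3 + 39*c^3 + 39*sqrt(2)*c^2 + 86*c^2 - 112*c + 86*sqrt(2)*c - 112*sqrt(2)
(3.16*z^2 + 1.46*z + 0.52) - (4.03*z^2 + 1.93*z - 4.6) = -0.87*z^2 - 0.47*z + 5.12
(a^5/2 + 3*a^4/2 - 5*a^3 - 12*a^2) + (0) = a^5/2 + 3*a^4/2 - 5*a^3 - 12*a^2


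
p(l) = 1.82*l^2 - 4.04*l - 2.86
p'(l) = 3.64*l - 4.04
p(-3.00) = 25.64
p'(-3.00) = -14.96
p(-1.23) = 4.86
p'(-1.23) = -8.52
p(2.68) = -0.62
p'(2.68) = 5.72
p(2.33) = -2.39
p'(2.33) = 4.44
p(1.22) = -5.08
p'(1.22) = 0.40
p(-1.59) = 8.16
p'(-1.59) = -9.83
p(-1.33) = 5.73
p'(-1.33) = -8.88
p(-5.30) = 69.68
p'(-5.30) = -23.33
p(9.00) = 108.20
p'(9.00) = 28.72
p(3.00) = 1.40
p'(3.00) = 6.88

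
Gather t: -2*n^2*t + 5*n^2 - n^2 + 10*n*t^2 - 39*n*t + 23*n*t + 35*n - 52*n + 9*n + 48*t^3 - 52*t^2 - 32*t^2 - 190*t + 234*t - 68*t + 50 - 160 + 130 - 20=4*n^2 - 8*n + 48*t^3 + t^2*(10*n - 84) + t*(-2*n^2 - 16*n - 24)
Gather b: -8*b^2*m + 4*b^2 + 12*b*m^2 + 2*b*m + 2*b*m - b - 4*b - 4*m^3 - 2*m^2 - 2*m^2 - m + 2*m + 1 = b^2*(4 - 8*m) + b*(12*m^2 + 4*m - 5) - 4*m^3 - 4*m^2 + m + 1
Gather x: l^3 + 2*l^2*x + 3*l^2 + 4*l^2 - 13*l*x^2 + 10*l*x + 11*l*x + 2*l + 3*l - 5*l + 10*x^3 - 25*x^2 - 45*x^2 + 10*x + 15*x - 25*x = l^3 + 7*l^2 + 10*x^3 + x^2*(-13*l - 70) + x*(2*l^2 + 21*l)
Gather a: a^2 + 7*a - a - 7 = a^2 + 6*a - 7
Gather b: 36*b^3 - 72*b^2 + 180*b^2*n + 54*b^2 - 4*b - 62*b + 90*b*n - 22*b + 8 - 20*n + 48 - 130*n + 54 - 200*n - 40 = 36*b^3 + b^2*(180*n - 18) + b*(90*n - 88) - 350*n + 70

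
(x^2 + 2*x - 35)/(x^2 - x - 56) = (x - 5)/(x - 8)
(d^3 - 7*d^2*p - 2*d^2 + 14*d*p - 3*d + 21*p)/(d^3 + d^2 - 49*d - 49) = (d^2 - 7*d*p - 3*d + 21*p)/(d^2 - 49)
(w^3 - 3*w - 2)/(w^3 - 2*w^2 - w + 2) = (w + 1)/(w - 1)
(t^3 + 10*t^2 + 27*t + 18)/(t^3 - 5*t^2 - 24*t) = (t^2 + 7*t + 6)/(t*(t - 8))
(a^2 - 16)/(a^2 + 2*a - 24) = (a + 4)/(a + 6)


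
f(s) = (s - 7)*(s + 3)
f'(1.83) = -0.34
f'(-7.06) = -18.12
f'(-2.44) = -8.88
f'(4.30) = 4.60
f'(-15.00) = -34.00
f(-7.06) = 57.08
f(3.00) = -24.00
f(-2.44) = -5.29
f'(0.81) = -2.38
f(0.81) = -23.58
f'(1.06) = -1.88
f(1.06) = -24.12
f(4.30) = -19.71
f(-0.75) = -17.44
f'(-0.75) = -5.50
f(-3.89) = 9.69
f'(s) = 2*s - 4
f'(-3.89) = -11.78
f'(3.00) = 2.00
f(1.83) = -24.97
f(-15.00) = 264.00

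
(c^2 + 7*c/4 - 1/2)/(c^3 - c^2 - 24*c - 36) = (c - 1/4)/(c^2 - 3*c - 18)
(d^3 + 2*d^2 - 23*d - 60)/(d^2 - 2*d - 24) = (d^2 - 2*d - 15)/(d - 6)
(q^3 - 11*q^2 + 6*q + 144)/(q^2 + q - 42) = (q^2 - 5*q - 24)/(q + 7)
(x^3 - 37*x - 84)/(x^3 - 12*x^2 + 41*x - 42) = (x^2 + 7*x + 12)/(x^2 - 5*x + 6)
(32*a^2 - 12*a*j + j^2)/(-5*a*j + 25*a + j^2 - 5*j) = (-32*a^2 + 12*a*j - j^2)/(5*a*j - 25*a - j^2 + 5*j)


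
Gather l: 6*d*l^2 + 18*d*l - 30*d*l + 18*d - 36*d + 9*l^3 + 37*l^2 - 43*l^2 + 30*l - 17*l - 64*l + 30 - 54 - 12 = -18*d + 9*l^3 + l^2*(6*d - 6) + l*(-12*d - 51) - 36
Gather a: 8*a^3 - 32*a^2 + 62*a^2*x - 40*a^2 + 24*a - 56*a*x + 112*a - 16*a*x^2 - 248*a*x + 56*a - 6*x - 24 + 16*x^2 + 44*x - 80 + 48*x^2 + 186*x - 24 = 8*a^3 + a^2*(62*x - 72) + a*(-16*x^2 - 304*x + 192) + 64*x^2 + 224*x - 128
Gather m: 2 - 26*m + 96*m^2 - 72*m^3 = -72*m^3 + 96*m^2 - 26*m + 2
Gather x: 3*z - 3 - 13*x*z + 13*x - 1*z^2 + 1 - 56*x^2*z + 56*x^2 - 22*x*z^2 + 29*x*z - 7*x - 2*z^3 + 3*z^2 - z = x^2*(56 - 56*z) + x*(-22*z^2 + 16*z + 6) - 2*z^3 + 2*z^2 + 2*z - 2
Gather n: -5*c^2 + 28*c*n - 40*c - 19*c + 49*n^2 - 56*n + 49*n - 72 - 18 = -5*c^2 - 59*c + 49*n^2 + n*(28*c - 7) - 90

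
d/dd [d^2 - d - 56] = 2*d - 1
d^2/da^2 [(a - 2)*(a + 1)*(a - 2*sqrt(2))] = 6*a - 4*sqrt(2) - 2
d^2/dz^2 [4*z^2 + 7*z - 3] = 8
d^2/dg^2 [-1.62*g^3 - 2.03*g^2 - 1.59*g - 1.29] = -9.72*g - 4.06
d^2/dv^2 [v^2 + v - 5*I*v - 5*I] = 2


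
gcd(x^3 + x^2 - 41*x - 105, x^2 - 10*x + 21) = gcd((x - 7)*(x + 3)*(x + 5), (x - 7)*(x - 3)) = x - 7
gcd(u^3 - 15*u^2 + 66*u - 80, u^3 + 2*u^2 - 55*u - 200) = u - 8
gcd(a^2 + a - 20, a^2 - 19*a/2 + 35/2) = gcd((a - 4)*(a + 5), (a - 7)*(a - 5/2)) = 1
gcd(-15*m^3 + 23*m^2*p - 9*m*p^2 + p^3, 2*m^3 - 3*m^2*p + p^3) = -m + p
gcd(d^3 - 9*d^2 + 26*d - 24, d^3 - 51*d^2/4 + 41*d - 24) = d - 4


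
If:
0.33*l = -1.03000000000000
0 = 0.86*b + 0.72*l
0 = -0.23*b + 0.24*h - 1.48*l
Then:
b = 2.61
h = -16.74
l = -3.12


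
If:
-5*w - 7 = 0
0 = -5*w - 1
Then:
No Solution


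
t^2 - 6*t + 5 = (t - 5)*(t - 1)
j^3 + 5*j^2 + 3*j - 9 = (j - 1)*(j + 3)^2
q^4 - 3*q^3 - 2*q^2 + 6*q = q*(q - 3)*(q - sqrt(2))*(q + sqrt(2))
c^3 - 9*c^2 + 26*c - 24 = (c - 4)*(c - 3)*(c - 2)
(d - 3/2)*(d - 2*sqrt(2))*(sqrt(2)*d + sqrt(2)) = sqrt(2)*d^3 - 4*d^2 - sqrt(2)*d^2/2 - 3*sqrt(2)*d/2 + 2*d + 6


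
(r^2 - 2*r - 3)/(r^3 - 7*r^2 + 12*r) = (r + 1)/(r*(r - 4))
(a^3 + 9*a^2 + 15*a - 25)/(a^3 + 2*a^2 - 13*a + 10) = (a + 5)/(a - 2)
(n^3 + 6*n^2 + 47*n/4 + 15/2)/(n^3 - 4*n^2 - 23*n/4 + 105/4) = (2*n^2 + 7*n + 6)/(2*n^2 - 13*n + 21)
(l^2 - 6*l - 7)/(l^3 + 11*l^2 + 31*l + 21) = (l - 7)/(l^2 + 10*l + 21)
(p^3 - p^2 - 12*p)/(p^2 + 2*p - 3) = p*(p - 4)/(p - 1)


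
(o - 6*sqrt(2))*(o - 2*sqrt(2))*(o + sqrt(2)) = o^3 - 7*sqrt(2)*o^2 + 8*o + 24*sqrt(2)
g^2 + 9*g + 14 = (g + 2)*(g + 7)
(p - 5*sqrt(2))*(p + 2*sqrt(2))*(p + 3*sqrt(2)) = p^3 - 38*p - 60*sqrt(2)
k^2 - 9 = (k - 3)*(k + 3)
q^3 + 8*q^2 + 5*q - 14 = (q - 1)*(q + 2)*(q + 7)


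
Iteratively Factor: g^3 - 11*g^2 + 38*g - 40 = (g - 5)*(g^2 - 6*g + 8) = (g - 5)*(g - 2)*(g - 4)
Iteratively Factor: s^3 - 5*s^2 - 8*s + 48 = (s - 4)*(s^2 - s - 12) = (s - 4)*(s + 3)*(s - 4)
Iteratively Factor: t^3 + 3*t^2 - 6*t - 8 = (t + 1)*(t^2 + 2*t - 8) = (t - 2)*(t + 1)*(t + 4)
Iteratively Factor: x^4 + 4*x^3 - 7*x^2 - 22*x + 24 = (x + 3)*(x^3 + x^2 - 10*x + 8) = (x + 3)*(x + 4)*(x^2 - 3*x + 2) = (x - 1)*(x + 3)*(x + 4)*(x - 2)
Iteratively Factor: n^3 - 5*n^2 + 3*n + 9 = (n + 1)*(n^2 - 6*n + 9) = (n - 3)*(n + 1)*(n - 3)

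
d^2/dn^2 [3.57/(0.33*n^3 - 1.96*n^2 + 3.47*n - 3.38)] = ((13.9944 - 7.0686*n)*(0.33*n^3 - 1.96*n^2 + 3.47*n - 3.38) + 3.57*(0.99*n^2 - 3.92*n + 3.47)*(1.98*n^2 - 7.84*n + 6.94))/(0.33*n^3 - 1.96*n^2 + 3.47*n - 3.38)^3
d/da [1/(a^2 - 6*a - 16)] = 2*(3 - a)/(-a^2 + 6*a + 16)^2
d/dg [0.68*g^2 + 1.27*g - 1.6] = 1.36*g + 1.27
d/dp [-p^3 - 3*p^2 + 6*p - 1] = -3*p^2 - 6*p + 6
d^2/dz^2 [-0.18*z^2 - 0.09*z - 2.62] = -0.360000000000000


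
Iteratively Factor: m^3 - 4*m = (m - 2)*(m^2 + 2*m) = m*(m - 2)*(m + 2)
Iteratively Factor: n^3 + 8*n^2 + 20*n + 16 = (n + 2)*(n^2 + 6*n + 8) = (n + 2)*(n + 4)*(n + 2)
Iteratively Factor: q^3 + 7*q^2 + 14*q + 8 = (q + 2)*(q^2 + 5*q + 4) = (q + 2)*(q + 4)*(q + 1)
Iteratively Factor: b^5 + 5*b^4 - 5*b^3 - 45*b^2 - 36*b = (b)*(b^4 + 5*b^3 - 5*b^2 - 45*b - 36) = b*(b + 3)*(b^3 + 2*b^2 - 11*b - 12) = b*(b - 3)*(b + 3)*(b^2 + 5*b + 4) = b*(b - 3)*(b + 1)*(b + 3)*(b + 4)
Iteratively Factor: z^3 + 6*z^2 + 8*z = (z + 2)*(z^2 + 4*z) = z*(z + 2)*(z + 4)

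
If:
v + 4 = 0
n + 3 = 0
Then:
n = -3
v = -4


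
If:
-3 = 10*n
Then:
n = -3/10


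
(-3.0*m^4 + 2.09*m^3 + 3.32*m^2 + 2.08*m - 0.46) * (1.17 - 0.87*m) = 2.61*m^5 - 5.3283*m^4 - 0.4431*m^3 + 2.0748*m^2 + 2.8338*m - 0.5382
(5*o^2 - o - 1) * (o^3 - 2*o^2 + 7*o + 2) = 5*o^5 - 11*o^4 + 36*o^3 + 5*o^2 - 9*o - 2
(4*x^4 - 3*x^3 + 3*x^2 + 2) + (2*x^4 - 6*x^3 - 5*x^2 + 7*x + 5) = 6*x^4 - 9*x^3 - 2*x^2 + 7*x + 7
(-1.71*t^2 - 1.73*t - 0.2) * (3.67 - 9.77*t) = 16.7067*t^3 + 10.6264*t^2 - 4.3951*t - 0.734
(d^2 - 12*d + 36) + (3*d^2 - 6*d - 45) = 4*d^2 - 18*d - 9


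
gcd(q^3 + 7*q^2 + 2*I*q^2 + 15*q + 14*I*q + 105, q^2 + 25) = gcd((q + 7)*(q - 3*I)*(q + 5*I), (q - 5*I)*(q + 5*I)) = q + 5*I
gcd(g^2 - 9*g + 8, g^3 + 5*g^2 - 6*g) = g - 1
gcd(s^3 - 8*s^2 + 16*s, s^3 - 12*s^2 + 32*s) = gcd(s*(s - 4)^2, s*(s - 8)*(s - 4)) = s^2 - 4*s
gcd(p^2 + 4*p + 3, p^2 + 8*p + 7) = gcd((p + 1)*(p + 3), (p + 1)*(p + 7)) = p + 1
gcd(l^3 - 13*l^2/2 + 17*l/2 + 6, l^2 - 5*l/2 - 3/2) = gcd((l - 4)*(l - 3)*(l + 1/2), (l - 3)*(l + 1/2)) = l^2 - 5*l/2 - 3/2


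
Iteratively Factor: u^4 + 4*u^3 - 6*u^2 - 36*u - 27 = (u + 1)*(u^3 + 3*u^2 - 9*u - 27) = (u + 1)*(u + 3)*(u^2 - 9) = (u - 3)*(u + 1)*(u + 3)*(u + 3)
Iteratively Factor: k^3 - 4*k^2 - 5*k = (k)*(k^2 - 4*k - 5) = k*(k - 5)*(k + 1)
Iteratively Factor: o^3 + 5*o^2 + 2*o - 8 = (o + 4)*(o^2 + o - 2) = (o + 2)*(o + 4)*(o - 1)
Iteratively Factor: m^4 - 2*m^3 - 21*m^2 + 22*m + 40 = (m - 5)*(m^3 + 3*m^2 - 6*m - 8) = (m - 5)*(m + 1)*(m^2 + 2*m - 8) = (m - 5)*(m + 1)*(m + 4)*(m - 2)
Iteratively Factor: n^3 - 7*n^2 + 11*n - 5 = (n - 1)*(n^2 - 6*n + 5) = (n - 1)^2*(n - 5)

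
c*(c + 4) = c^2 + 4*c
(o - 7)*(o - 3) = o^2 - 10*o + 21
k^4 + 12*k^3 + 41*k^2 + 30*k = k*(k + 1)*(k + 5)*(k + 6)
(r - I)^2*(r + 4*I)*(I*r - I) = I*r^4 - 2*r^3 - I*r^3 + 2*r^2 + 7*I*r^2 + 4*r - 7*I*r - 4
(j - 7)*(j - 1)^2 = j^3 - 9*j^2 + 15*j - 7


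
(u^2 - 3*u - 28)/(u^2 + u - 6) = (u^2 - 3*u - 28)/(u^2 + u - 6)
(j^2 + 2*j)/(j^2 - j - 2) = j*(j + 2)/(j^2 - j - 2)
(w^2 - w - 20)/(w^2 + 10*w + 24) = (w - 5)/(w + 6)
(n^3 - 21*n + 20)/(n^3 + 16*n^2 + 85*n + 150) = (n^2 - 5*n + 4)/(n^2 + 11*n + 30)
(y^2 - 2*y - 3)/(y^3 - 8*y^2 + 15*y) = (y + 1)/(y*(y - 5))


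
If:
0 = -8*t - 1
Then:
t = -1/8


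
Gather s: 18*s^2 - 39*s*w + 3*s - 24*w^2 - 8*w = 18*s^2 + s*(3 - 39*w) - 24*w^2 - 8*w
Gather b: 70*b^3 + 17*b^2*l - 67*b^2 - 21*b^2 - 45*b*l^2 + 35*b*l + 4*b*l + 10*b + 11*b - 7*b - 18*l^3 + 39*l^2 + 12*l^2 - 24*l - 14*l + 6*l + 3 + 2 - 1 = 70*b^3 + b^2*(17*l - 88) + b*(-45*l^2 + 39*l + 14) - 18*l^3 + 51*l^2 - 32*l + 4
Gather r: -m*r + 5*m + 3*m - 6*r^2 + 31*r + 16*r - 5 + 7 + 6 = 8*m - 6*r^2 + r*(47 - m) + 8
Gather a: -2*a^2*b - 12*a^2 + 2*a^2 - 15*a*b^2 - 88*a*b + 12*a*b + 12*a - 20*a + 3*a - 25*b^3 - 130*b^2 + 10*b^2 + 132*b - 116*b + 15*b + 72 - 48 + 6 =a^2*(-2*b - 10) + a*(-15*b^2 - 76*b - 5) - 25*b^3 - 120*b^2 + 31*b + 30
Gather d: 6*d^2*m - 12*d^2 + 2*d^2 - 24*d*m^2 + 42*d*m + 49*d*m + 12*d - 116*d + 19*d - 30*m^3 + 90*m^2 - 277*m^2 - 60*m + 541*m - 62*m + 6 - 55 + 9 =d^2*(6*m - 10) + d*(-24*m^2 + 91*m - 85) - 30*m^3 - 187*m^2 + 419*m - 40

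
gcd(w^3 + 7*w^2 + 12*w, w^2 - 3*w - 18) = w + 3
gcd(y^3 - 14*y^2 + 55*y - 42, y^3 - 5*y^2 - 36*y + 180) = y - 6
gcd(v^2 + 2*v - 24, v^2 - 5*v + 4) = v - 4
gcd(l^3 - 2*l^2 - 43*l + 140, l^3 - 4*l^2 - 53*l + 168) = l + 7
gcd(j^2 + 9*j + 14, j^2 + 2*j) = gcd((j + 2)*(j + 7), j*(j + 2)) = j + 2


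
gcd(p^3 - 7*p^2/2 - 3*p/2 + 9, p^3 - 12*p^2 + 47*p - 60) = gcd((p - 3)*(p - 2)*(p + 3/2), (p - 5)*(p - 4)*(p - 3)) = p - 3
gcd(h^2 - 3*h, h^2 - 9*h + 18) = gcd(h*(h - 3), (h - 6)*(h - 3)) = h - 3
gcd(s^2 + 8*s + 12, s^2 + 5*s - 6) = s + 6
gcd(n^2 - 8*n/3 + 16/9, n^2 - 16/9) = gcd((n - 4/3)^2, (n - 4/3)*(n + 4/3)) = n - 4/3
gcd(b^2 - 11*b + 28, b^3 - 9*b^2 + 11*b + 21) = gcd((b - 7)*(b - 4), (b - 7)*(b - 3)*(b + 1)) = b - 7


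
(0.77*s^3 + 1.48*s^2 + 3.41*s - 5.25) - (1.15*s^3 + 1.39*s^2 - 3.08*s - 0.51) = -0.38*s^3 + 0.0900000000000001*s^2 + 6.49*s - 4.74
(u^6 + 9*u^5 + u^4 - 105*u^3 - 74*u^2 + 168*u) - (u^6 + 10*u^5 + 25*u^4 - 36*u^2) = -u^5 - 24*u^4 - 105*u^3 - 38*u^2 + 168*u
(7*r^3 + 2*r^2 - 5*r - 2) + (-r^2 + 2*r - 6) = 7*r^3 + r^2 - 3*r - 8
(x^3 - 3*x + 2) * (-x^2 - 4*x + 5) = -x^5 - 4*x^4 + 8*x^3 + 10*x^2 - 23*x + 10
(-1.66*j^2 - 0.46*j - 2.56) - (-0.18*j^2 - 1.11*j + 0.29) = -1.48*j^2 + 0.65*j - 2.85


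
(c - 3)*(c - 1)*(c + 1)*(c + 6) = c^4 + 3*c^3 - 19*c^2 - 3*c + 18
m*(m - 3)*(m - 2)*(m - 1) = m^4 - 6*m^3 + 11*m^2 - 6*m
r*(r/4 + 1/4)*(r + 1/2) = r^3/4 + 3*r^2/8 + r/8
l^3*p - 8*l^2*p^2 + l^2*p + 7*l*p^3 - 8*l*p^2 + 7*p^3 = (l - 7*p)*(l - p)*(l*p + p)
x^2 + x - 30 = (x - 5)*(x + 6)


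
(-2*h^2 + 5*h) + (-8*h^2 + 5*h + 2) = -10*h^2 + 10*h + 2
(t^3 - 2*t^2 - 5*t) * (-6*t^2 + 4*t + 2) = -6*t^5 + 16*t^4 + 24*t^3 - 24*t^2 - 10*t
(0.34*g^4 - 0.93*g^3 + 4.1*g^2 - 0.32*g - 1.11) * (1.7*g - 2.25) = 0.578*g^5 - 2.346*g^4 + 9.0625*g^3 - 9.769*g^2 - 1.167*g + 2.4975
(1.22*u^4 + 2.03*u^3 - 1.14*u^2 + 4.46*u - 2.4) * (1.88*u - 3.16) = 2.2936*u^5 - 0.0388000000000006*u^4 - 8.558*u^3 + 11.9872*u^2 - 18.6056*u + 7.584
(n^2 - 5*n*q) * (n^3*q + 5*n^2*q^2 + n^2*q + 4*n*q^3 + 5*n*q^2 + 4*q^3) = n^5*q + n^4*q - 21*n^3*q^3 - 20*n^2*q^4 - 21*n^2*q^3 - 20*n*q^4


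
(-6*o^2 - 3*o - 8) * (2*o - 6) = -12*o^3 + 30*o^2 + 2*o + 48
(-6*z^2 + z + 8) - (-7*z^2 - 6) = z^2 + z + 14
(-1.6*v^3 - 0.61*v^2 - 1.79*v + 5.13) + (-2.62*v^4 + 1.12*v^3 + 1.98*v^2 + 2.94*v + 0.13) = -2.62*v^4 - 0.48*v^3 + 1.37*v^2 + 1.15*v + 5.26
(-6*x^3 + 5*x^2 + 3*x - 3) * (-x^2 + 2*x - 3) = 6*x^5 - 17*x^4 + 25*x^3 - 6*x^2 - 15*x + 9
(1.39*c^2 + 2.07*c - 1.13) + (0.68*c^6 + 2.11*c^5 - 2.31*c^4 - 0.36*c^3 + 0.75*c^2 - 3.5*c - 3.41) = 0.68*c^6 + 2.11*c^5 - 2.31*c^4 - 0.36*c^3 + 2.14*c^2 - 1.43*c - 4.54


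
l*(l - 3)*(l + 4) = l^3 + l^2 - 12*l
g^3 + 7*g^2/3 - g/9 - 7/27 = (g - 1/3)*(g + 1/3)*(g + 7/3)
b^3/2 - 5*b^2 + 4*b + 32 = (b/2 + 1)*(b - 8)*(b - 4)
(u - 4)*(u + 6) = u^2 + 2*u - 24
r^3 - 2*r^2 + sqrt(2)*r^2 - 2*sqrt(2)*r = r*(r - 2)*(r + sqrt(2))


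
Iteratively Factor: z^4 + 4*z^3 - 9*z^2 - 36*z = (z)*(z^3 + 4*z^2 - 9*z - 36) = z*(z + 4)*(z^2 - 9) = z*(z - 3)*(z + 4)*(z + 3)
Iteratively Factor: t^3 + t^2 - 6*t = (t)*(t^2 + t - 6) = t*(t - 2)*(t + 3)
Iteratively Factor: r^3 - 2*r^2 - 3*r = (r)*(r^2 - 2*r - 3) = r*(r - 3)*(r + 1)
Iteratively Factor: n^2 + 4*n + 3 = (n + 1)*(n + 3)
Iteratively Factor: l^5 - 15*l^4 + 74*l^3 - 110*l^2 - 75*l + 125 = (l - 5)*(l^4 - 10*l^3 + 24*l^2 + 10*l - 25) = (l - 5)*(l + 1)*(l^3 - 11*l^2 + 35*l - 25) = (l - 5)^2*(l + 1)*(l^2 - 6*l + 5) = (l - 5)^2*(l - 1)*(l + 1)*(l - 5)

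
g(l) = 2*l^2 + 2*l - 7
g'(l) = 4*l + 2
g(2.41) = 9.44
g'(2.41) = 11.64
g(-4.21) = 20.03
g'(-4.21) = -14.84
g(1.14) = -2.12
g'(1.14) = 6.56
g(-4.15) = 19.14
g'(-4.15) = -14.60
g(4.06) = 34.09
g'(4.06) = 18.24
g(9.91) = 209.24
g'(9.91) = 41.64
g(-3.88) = 15.35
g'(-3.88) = -13.52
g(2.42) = 9.55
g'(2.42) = 11.68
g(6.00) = 77.00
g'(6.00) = 26.00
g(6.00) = 77.00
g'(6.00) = 26.00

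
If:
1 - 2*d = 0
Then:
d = 1/2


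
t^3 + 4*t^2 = t^2*(t + 4)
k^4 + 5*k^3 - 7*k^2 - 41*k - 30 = (k - 3)*(k + 1)*(k + 2)*(k + 5)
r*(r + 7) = r^2 + 7*r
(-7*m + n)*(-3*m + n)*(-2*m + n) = -42*m^3 + 41*m^2*n - 12*m*n^2 + n^3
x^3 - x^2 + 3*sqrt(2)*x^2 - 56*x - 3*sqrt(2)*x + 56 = (x - 1)*(x - 4*sqrt(2))*(x + 7*sqrt(2))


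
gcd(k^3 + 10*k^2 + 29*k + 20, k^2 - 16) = k + 4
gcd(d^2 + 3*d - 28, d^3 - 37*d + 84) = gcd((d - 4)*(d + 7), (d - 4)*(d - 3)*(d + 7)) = d^2 + 3*d - 28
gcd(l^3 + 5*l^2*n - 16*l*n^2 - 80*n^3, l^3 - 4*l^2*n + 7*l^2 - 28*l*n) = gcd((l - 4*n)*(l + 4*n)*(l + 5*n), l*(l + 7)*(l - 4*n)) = l - 4*n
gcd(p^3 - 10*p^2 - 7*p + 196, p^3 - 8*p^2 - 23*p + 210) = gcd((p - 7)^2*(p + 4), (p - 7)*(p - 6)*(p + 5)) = p - 7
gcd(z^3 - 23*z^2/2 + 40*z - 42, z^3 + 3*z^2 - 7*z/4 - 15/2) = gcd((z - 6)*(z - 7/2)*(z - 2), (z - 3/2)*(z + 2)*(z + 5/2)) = 1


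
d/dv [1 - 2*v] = -2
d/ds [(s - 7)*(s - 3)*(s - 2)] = 3*s^2 - 24*s + 41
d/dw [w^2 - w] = 2*w - 1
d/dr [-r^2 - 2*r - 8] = -2*r - 2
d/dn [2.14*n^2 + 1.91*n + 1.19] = 4.28*n + 1.91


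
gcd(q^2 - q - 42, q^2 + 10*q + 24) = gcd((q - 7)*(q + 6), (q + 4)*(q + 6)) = q + 6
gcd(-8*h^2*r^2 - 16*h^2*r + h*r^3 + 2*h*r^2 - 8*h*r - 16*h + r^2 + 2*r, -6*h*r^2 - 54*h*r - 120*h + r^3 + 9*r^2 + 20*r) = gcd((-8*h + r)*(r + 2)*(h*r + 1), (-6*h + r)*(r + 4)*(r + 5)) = 1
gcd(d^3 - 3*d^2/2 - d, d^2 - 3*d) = d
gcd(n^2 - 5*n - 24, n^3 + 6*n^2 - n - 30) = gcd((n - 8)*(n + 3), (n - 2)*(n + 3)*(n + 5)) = n + 3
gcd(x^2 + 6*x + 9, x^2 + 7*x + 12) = x + 3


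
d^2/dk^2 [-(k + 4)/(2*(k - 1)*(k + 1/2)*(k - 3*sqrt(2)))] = 2*(-12*k^5 - 90*k^4 + 36*sqrt(2)*k^4 - 11*k^3 + 378*sqrt(2)*k^3 - 852*k^2 - 180*sqrt(2)*k^2 + 27*sqrt(2)*k + 312*k - 202 + 9*sqrt(2))/(8*k^9 - 72*sqrt(2)*k^8 - 12*k^8 + 108*sqrt(2)*k^7 + 426*k^7 - 637*k^6 - 378*sqrt(2)*k^6 - 321*k^5 + 549*sqrt(2)*k^5 + 297*sqrt(2)*k^4 + 591*k^4 - 567*sqrt(2)*k^3 + 161*k^3 - 153*sqrt(2)*k^2 - 162*k^2 - 54*k + 162*sqrt(2)*k + 54*sqrt(2))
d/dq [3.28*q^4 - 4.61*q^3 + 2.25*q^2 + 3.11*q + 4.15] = 13.12*q^3 - 13.83*q^2 + 4.5*q + 3.11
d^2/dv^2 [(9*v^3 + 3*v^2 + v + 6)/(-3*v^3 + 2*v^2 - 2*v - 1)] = 2*(-81*v^6 + 135*v^5 - 90*v^4 + 287*v^3 - 234*v^2 + 93*v - 37)/(27*v^9 - 54*v^8 + 90*v^7 - 53*v^6 + 24*v^5 + 24*v^4 - 7*v^3 + 6*v^2 + 6*v + 1)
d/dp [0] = 0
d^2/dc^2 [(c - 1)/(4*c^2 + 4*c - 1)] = 8*(-3*c*(4*c^2 + 4*c - 1) + 4*(c - 1)*(2*c + 1)^2)/(4*c^2 + 4*c - 1)^3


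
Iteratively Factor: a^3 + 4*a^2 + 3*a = (a + 1)*(a^2 + 3*a) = (a + 1)*(a + 3)*(a)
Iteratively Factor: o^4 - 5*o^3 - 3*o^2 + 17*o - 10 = (o - 1)*(o^3 - 4*o^2 - 7*o + 10) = (o - 1)*(o + 2)*(o^2 - 6*o + 5) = (o - 1)^2*(o + 2)*(o - 5)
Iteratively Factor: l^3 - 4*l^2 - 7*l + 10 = (l + 2)*(l^2 - 6*l + 5) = (l - 5)*(l + 2)*(l - 1)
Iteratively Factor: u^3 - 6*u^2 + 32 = (u - 4)*(u^2 - 2*u - 8) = (u - 4)*(u + 2)*(u - 4)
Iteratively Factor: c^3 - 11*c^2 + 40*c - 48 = (c - 4)*(c^2 - 7*c + 12) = (c - 4)*(c - 3)*(c - 4)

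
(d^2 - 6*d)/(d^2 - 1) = d*(d - 6)/(d^2 - 1)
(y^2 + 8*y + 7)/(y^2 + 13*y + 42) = (y + 1)/(y + 6)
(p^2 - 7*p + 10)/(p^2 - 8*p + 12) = (p - 5)/(p - 6)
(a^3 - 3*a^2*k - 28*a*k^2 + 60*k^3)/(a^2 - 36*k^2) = (a^2 + 3*a*k - 10*k^2)/(a + 6*k)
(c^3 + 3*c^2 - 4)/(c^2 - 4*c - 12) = (c^2 + c - 2)/(c - 6)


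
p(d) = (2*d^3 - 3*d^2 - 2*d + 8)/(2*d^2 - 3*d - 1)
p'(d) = (3 - 4*d)*(2*d^3 - 3*d^2 - 2*d + 8)/(2*d^2 - 3*d - 1)^2 + (6*d^2 - 6*d - 2)/(2*d^2 - 3*d - 1) = (4*d^4 - 12*d^3 + 7*d^2 - 26*d + 26)/(4*d^4 - 12*d^3 + 5*d^2 + 6*d + 1)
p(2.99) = 3.62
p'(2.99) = 0.16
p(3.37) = 3.77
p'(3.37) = 0.55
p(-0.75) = 2.93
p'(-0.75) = 9.89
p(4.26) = 4.43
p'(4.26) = 0.85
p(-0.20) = -25.82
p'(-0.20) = 308.42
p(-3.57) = -3.24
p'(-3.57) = 1.13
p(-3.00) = -2.58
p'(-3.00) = 1.21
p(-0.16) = -17.57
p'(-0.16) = 138.28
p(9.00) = 8.99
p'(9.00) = 0.99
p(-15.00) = -14.95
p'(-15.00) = 1.00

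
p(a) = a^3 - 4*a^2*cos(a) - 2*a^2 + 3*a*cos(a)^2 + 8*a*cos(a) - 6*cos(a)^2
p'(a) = 4*a^2*sin(a) + 3*a^2 - 6*a*sin(a)*cos(a) - 8*a*sin(a) - 8*a*cos(a) - 4*a + 12*sin(a)*cos(a) + 3*cos(a)^2 + 8*cos(a)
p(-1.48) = -9.58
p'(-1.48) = -8.09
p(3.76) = 49.96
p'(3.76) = 27.02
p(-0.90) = -12.20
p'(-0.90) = -0.01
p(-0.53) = -10.99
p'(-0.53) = 6.42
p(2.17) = 1.79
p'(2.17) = 13.37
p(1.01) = 0.28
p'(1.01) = -0.89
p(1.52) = -0.96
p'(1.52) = -2.12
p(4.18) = 58.28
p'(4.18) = 12.26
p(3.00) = 23.82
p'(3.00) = 36.31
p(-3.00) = -0.30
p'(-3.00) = 5.98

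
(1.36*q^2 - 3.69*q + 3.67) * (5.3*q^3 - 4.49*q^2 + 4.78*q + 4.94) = 7.208*q^5 - 25.6634*q^4 + 42.5199*q^3 - 27.3981*q^2 - 0.686*q + 18.1298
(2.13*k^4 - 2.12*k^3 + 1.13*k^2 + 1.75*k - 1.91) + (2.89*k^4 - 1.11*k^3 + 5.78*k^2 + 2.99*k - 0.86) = 5.02*k^4 - 3.23*k^3 + 6.91*k^2 + 4.74*k - 2.77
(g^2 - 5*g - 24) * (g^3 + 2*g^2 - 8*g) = g^5 - 3*g^4 - 42*g^3 - 8*g^2 + 192*g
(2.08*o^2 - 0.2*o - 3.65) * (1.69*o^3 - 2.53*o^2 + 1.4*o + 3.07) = 3.5152*o^5 - 5.6004*o^4 - 2.7505*o^3 + 15.3401*o^2 - 5.724*o - 11.2055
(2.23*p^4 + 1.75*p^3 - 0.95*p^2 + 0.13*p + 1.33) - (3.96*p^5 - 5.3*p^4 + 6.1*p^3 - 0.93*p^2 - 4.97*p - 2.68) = -3.96*p^5 + 7.53*p^4 - 4.35*p^3 - 0.0199999999999999*p^2 + 5.1*p + 4.01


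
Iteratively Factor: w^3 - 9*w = (w + 3)*(w^2 - 3*w) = (w - 3)*(w + 3)*(w)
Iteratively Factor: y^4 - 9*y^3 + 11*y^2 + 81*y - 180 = (y + 3)*(y^3 - 12*y^2 + 47*y - 60) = (y - 5)*(y + 3)*(y^2 - 7*y + 12) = (y - 5)*(y - 3)*(y + 3)*(y - 4)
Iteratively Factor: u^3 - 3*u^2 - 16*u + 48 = (u + 4)*(u^2 - 7*u + 12) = (u - 4)*(u + 4)*(u - 3)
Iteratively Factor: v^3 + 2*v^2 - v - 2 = (v + 2)*(v^2 - 1) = (v - 1)*(v + 2)*(v + 1)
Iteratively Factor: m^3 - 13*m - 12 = (m - 4)*(m^2 + 4*m + 3) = (m - 4)*(m + 3)*(m + 1)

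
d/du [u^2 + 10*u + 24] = 2*u + 10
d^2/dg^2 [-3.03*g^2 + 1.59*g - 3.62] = -6.06000000000000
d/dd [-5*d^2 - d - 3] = -10*d - 1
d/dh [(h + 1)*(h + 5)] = 2*h + 6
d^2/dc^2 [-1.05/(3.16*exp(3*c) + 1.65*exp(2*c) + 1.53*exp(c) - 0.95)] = (-1.05*(9.48*exp(2*c) + 3.3*exp(c) + 1.53)*(18.96*exp(2*c) + 6.6*exp(c) + 3.06)*exp(c) + (29.862*exp(2*c) + 6.93*exp(c) + 1.6065)*(3.16*exp(3*c) + 1.65*exp(2*c) + 1.53*exp(c) - 0.95))*exp(c)/(3.16*exp(3*c) + 1.65*exp(2*c) + 1.53*exp(c) - 0.95)^3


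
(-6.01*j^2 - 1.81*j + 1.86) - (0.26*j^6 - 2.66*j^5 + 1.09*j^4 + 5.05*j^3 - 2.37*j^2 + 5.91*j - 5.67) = -0.26*j^6 + 2.66*j^5 - 1.09*j^4 - 5.05*j^3 - 3.64*j^2 - 7.72*j + 7.53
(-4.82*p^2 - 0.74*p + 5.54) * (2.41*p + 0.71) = -11.6162*p^3 - 5.2056*p^2 + 12.826*p + 3.9334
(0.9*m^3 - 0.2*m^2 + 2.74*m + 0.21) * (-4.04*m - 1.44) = -3.636*m^4 - 0.488*m^3 - 10.7816*m^2 - 4.794*m - 0.3024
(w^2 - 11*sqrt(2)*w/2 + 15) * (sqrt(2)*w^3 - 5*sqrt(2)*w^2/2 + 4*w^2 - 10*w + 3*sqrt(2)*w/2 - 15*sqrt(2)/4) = sqrt(2)*w^5 - 7*w^4 - 5*sqrt(2)*w^4/2 - 11*sqrt(2)*w^3/2 + 35*w^3/2 + 55*sqrt(2)*w^2/4 + 87*w^2/2 - 435*w/4 + 45*sqrt(2)*w/2 - 225*sqrt(2)/4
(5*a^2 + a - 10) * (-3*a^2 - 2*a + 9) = -15*a^4 - 13*a^3 + 73*a^2 + 29*a - 90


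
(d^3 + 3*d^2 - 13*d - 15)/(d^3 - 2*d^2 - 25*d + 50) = (d^2 - 2*d - 3)/(d^2 - 7*d + 10)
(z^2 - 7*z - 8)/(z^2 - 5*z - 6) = (z - 8)/(z - 6)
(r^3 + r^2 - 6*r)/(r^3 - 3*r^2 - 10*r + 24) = r/(r - 4)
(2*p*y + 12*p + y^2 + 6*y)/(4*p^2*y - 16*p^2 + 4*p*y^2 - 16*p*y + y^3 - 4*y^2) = (y + 6)/(2*p*y - 8*p + y^2 - 4*y)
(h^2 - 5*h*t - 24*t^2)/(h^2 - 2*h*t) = (h^2 - 5*h*t - 24*t^2)/(h*(h - 2*t))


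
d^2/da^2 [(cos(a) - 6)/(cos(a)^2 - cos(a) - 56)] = (9*sin(a)^4*cos(a) - 23*sin(a)^4 + 1416*sin(a)^2 + 6727*cos(a)/2 + 90*cos(3*a) - cos(5*a)/2 - 597)/(sin(a)^2 + cos(a) + 55)^3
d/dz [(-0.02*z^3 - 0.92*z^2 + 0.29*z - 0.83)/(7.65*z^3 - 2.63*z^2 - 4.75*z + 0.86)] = (5.55111512312578e-17*z^5 + 7.0906*z^4 - 4.247*z^3 + 24.1296*z^2 - 5.9482*z - 3.6931)/(58.5225*z^6 - 40.239*z^5 - 65.7581*z^4 + 38.143*z^3 + 18.0389*z^2 - 8.17*z + 0.7396)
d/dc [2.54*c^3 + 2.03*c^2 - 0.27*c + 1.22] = 7.62*c^2 + 4.06*c - 0.27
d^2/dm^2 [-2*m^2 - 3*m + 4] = -4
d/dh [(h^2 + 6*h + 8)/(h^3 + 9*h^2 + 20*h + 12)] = (-h^2 - 8*h - 22)/(h^4 + 14*h^3 + 61*h^2 + 84*h + 36)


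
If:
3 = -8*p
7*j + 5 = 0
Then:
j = -5/7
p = -3/8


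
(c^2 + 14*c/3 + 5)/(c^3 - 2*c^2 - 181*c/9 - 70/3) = 3*(c + 3)/(3*c^2 - 11*c - 42)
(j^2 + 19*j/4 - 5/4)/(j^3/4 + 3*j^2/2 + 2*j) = (4*j^2 + 19*j - 5)/(j*(j^2 + 6*j + 8))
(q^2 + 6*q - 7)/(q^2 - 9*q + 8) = (q + 7)/(q - 8)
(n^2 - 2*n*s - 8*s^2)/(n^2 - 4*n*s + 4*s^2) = (n^2 - 2*n*s - 8*s^2)/(n^2 - 4*n*s + 4*s^2)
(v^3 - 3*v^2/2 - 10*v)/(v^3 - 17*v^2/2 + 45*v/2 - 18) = v*(2*v + 5)/(2*v^2 - 9*v + 9)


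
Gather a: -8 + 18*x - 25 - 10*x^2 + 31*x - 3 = -10*x^2 + 49*x - 36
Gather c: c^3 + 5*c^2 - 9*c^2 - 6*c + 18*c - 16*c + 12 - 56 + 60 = c^3 - 4*c^2 - 4*c + 16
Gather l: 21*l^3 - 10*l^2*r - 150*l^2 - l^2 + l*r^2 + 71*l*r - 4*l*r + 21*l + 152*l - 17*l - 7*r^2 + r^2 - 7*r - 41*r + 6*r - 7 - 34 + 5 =21*l^3 + l^2*(-10*r - 151) + l*(r^2 + 67*r + 156) - 6*r^2 - 42*r - 36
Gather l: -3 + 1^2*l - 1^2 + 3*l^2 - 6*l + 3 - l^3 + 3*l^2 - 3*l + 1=-l^3 + 6*l^2 - 8*l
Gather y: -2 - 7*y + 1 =-7*y - 1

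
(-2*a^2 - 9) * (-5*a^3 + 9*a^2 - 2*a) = 10*a^5 - 18*a^4 + 49*a^3 - 81*a^2 + 18*a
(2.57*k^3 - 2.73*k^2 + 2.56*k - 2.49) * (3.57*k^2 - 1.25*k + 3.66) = 9.1749*k^5 - 12.9586*k^4 + 21.9579*k^3 - 22.0811*k^2 + 12.4821*k - 9.1134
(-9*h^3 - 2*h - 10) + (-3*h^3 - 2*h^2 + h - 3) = -12*h^3 - 2*h^2 - h - 13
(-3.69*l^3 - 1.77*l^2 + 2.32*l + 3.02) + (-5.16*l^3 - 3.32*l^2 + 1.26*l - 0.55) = -8.85*l^3 - 5.09*l^2 + 3.58*l + 2.47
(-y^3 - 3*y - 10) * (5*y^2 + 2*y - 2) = -5*y^5 - 2*y^4 - 13*y^3 - 56*y^2 - 14*y + 20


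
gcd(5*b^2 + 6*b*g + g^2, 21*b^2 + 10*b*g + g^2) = 1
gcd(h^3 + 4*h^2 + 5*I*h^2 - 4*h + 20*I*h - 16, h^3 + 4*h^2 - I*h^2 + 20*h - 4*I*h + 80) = h^2 + h*(4 + 4*I) + 16*I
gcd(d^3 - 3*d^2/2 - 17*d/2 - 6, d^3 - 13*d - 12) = d^2 - 3*d - 4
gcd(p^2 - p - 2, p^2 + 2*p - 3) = 1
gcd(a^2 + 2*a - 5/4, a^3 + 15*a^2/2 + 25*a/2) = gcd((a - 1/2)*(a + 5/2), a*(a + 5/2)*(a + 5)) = a + 5/2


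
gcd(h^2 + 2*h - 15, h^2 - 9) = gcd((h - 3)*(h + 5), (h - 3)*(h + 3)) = h - 3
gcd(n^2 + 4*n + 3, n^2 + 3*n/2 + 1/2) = n + 1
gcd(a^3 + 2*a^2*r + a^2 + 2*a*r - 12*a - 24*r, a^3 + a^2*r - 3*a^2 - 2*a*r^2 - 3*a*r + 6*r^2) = a^2 + 2*a*r - 3*a - 6*r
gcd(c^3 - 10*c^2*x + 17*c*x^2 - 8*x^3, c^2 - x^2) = -c + x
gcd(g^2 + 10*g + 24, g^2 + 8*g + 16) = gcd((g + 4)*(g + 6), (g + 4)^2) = g + 4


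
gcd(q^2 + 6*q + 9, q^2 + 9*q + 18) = q + 3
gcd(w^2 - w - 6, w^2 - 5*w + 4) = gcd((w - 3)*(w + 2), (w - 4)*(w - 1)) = 1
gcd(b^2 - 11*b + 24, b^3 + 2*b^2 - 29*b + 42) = b - 3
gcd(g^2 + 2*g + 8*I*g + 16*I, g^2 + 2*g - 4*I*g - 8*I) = g + 2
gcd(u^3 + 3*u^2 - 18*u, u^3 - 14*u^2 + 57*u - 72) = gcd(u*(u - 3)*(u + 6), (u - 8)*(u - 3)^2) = u - 3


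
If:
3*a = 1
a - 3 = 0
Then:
No Solution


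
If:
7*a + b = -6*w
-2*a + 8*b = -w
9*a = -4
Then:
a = -4/9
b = -76/423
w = 232/423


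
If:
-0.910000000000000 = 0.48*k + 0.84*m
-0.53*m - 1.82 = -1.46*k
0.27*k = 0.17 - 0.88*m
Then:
No Solution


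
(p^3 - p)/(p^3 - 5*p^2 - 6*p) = (p - 1)/(p - 6)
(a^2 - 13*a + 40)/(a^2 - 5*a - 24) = (a - 5)/(a + 3)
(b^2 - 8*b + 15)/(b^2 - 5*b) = (b - 3)/b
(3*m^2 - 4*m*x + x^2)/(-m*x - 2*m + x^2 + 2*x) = (-3*m + x)/(x + 2)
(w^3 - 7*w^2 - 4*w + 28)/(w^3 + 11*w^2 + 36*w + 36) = (w^2 - 9*w + 14)/(w^2 + 9*w + 18)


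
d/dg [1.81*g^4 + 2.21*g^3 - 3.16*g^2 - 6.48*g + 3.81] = 7.24*g^3 + 6.63*g^2 - 6.32*g - 6.48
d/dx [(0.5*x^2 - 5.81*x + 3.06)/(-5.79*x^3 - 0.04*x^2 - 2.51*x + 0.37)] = (2.895*x^4 - 67.2798*x^3 + 51.6648*x^2 + 0.614799999999999*x + 5.5309)/(33.5241*x^6 + 0.4632*x^5 + 29.0674*x^4 - 4.0838*x^3 + 6.2705*x^2 - 1.8574*x + 0.1369)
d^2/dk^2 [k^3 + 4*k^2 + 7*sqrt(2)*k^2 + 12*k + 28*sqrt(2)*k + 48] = 6*k + 8 + 14*sqrt(2)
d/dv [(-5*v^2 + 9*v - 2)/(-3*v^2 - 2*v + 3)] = (37*v^2 - 42*v + 23)/(9*v^4 + 12*v^3 - 14*v^2 - 12*v + 9)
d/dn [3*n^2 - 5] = 6*n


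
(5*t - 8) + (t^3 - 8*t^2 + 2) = t^3 - 8*t^2 + 5*t - 6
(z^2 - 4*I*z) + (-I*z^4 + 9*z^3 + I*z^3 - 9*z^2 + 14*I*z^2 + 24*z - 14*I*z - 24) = -I*z^4 + 9*z^3 + I*z^3 - 8*z^2 + 14*I*z^2 + 24*z - 18*I*z - 24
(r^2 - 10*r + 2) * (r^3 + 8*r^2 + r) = r^5 - 2*r^4 - 77*r^3 + 6*r^2 + 2*r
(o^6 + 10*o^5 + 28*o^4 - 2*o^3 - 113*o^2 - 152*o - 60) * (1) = o^6 + 10*o^5 + 28*o^4 - 2*o^3 - 113*o^2 - 152*o - 60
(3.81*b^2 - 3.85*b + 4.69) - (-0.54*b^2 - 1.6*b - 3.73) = 4.35*b^2 - 2.25*b + 8.42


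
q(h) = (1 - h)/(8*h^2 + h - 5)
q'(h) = (1 - h)*(-16*h - 1)/(8*h^2 + h - 5)^2 - 1/(8*h^2 + h - 5) = (-8*h^2 - h + (h - 1)*(16*h + 1) + 5)/(8*h^2 + h - 5)^2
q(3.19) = -0.03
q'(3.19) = 0.01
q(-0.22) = -0.25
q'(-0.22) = 0.34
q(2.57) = -0.03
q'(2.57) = 0.01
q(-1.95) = 0.13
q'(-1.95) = 0.12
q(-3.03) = 0.06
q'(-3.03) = 0.03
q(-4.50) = 0.04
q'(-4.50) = 0.01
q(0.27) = -0.18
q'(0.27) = 0.02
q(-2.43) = 0.09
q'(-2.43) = 0.06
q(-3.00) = 0.06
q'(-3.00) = 0.03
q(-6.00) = 0.03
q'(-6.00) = 0.01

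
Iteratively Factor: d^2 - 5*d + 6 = (d - 2)*(d - 3)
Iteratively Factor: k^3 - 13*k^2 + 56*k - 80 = (k - 4)*(k^2 - 9*k + 20) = (k - 5)*(k - 4)*(k - 4)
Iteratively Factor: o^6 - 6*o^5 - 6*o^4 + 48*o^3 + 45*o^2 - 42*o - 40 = (o + 1)*(o^5 - 7*o^4 + o^3 + 47*o^2 - 2*o - 40) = (o + 1)*(o + 2)*(o^4 - 9*o^3 + 19*o^2 + 9*o - 20) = (o + 1)^2*(o + 2)*(o^3 - 10*o^2 + 29*o - 20) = (o - 1)*(o + 1)^2*(o + 2)*(o^2 - 9*o + 20) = (o - 5)*(o - 1)*(o + 1)^2*(o + 2)*(o - 4)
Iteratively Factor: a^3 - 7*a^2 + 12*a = (a - 3)*(a^2 - 4*a) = a*(a - 3)*(a - 4)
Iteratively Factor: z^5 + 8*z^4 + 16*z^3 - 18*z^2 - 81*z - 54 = (z + 3)*(z^4 + 5*z^3 + z^2 - 21*z - 18) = (z + 3)^2*(z^3 + 2*z^2 - 5*z - 6) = (z - 2)*(z + 3)^2*(z^2 + 4*z + 3) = (z - 2)*(z + 1)*(z + 3)^2*(z + 3)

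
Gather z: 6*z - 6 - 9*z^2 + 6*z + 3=-9*z^2 + 12*z - 3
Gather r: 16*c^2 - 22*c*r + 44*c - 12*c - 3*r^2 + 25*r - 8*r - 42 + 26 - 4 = 16*c^2 + 32*c - 3*r^2 + r*(17 - 22*c) - 20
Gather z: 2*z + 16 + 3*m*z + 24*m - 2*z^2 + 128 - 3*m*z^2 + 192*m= 216*m + z^2*(-3*m - 2) + z*(3*m + 2) + 144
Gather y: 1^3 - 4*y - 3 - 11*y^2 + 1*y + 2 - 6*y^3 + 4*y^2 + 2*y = -6*y^3 - 7*y^2 - y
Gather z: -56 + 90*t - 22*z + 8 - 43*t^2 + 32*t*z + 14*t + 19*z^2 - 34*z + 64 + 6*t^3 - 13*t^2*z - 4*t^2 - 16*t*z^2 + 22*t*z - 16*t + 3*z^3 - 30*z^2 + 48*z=6*t^3 - 47*t^2 + 88*t + 3*z^3 + z^2*(-16*t - 11) + z*(-13*t^2 + 54*t - 8) + 16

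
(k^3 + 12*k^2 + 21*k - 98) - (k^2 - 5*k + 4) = k^3 + 11*k^2 + 26*k - 102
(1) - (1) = 0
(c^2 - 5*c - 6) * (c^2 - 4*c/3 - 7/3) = c^4 - 19*c^3/3 - 5*c^2/3 + 59*c/3 + 14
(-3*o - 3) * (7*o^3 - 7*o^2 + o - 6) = -21*o^4 + 18*o^2 + 15*o + 18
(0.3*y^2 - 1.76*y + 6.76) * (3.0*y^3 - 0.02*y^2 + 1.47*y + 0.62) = 0.9*y^5 - 5.286*y^4 + 20.7562*y^3 - 2.5364*y^2 + 8.846*y + 4.1912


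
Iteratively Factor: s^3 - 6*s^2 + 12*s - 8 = (s - 2)*(s^2 - 4*s + 4) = (s - 2)^2*(s - 2)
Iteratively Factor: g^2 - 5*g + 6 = (g - 3)*(g - 2)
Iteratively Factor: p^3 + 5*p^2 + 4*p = (p)*(p^2 + 5*p + 4) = p*(p + 4)*(p + 1)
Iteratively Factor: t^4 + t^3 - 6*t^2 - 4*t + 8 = (t - 1)*(t^3 + 2*t^2 - 4*t - 8) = (t - 2)*(t - 1)*(t^2 + 4*t + 4) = (t - 2)*(t - 1)*(t + 2)*(t + 2)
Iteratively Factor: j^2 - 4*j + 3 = (j - 1)*(j - 3)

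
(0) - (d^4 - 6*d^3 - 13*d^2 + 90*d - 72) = -d^4 + 6*d^3 + 13*d^2 - 90*d + 72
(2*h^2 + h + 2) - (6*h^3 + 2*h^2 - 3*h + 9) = -6*h^3 + 4*h - 7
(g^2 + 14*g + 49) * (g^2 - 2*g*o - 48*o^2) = g^4 - 2*g^3*o + 14*g^3 - 48*g^2*o^2 - 28*g^2*o + 49*g^2 - 672*g*o^2 - 98*g*o - 2352*o^2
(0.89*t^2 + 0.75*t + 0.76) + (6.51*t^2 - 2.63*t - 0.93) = 7.4*t^2 - 1.88*t - 0.17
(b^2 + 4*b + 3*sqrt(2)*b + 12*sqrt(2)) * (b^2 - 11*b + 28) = b^4 - 7*b^3 + 3*sqrt(2)*b^3 - 21*sqrt(2)*b^2 - 16*b^2 - 48*sqrt(2)*b + 112*b + 336*sqrt(2)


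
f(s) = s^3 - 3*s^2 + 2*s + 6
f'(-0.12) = 2.76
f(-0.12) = 5.72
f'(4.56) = 37.02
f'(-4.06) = 75.81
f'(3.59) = 19.12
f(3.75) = 24.05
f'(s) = 3*s^2 - 6*s + 2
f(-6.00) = -330.00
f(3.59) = 20.78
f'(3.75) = 21.69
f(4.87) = 60.09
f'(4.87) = 43.93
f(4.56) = 47.56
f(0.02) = 6.04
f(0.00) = 6.00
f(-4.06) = -118.49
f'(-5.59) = 129.28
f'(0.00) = 2.00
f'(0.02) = 1.88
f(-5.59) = -273.60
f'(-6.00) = 146.00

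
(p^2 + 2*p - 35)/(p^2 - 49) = (p - 5)/(p - 7)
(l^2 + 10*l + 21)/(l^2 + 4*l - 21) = (l + 3)/(l - 3)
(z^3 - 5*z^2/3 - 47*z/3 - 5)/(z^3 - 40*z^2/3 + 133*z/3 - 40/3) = (3*z^2 + 10*z + 3)/(3*z^2 - 25*z + 8)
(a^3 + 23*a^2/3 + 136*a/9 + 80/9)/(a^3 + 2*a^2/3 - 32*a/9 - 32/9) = (a + 5)/(a - 2)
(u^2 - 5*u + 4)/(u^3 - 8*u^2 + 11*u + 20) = (u - 1)/(u^2 - 4*u - 5)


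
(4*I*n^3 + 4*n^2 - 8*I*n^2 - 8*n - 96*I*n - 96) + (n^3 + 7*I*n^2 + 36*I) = n^3 + 4*I*n^3 + 4*n^2 - I*n^2 - 8*n - 96*I*n - 96 + 36*I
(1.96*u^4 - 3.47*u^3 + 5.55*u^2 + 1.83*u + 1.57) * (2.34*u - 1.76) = 4.5864*u^5 - 11.5694*u^4 + 19.0942*u^3 - 5.4858*u^2 + 0.453*u - 2.7632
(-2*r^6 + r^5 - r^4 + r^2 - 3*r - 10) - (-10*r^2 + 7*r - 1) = -2*r^6 + r^5 - r^4 + 11*r^2 - 10*r - 9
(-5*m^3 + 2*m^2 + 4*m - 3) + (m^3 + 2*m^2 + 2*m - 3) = -4*m^3 + 4*m^2 + 6*m - 6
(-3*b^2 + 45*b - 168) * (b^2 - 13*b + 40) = -3*b^4 + 84*b^3 - 873*b^2 + 3984*b - 6720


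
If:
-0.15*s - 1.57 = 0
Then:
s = -10.47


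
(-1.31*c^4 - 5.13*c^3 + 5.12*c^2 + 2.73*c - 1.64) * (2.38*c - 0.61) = -3.1178*c^5 - 11.4103*c^4 + 15.3149*c^3 + 3.3742*c^2 - 5.5685*c + 1.0004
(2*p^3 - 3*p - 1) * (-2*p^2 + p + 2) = -4*p^5 + 2*p^4 + 10*p^3 - p^2 - 7*p - 2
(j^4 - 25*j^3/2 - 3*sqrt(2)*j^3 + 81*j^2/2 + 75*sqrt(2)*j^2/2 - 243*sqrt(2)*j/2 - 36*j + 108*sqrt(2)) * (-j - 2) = -j^5 + 3*sqrt(2)*j^4 + 21*j^4/2 - 63*sqrt(2)*j^3/2 - 31*j^3/2 - 45*j^2 + 93*sqrt(2)*j^2/2 + 72*j + 135*sqrt(2)*j - 216*sqrt(2)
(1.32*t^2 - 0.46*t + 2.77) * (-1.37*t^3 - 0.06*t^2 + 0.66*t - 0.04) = -1.8084*t^5 + 0.551*t^4 - 2.8961*t^3 - 0.5226*t^2 + 1.8466*t - 0.1108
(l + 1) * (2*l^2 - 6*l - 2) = 2*l^3 - 4*l^2 - 8*l - 2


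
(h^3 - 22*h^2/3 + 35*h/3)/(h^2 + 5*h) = (3*h^2 - 22*h + 35)/(3*(h + 5))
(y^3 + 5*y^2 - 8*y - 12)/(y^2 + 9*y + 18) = (y^2 - y - 2)/(y + 3)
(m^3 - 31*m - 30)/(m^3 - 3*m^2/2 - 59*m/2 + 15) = 2*(m + 1)/(2*m - 1)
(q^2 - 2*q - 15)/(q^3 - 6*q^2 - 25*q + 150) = (q + 3)/(q^2 - q - 30)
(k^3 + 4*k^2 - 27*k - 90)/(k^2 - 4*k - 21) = (k^2 + k - 30)/(k - 7)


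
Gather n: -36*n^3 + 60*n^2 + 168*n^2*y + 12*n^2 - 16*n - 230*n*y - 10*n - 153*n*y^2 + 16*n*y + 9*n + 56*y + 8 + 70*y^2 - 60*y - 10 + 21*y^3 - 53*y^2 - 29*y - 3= -36*n^3 + n^2*(168*y + 72) + n*(-153*y^2 - 214*y - 17) + 21*y^3 + 17*y^2 - 33*y - 5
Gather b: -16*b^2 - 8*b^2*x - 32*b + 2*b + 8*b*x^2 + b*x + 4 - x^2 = b^2*(-8*x - 16) + b*(8*x^2 + x - 30) - x^2 + 4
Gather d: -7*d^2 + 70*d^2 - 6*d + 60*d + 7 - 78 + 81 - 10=63*d^2 + 54*d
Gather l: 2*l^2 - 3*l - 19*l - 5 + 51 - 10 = 2*l^2 - 22*l + 36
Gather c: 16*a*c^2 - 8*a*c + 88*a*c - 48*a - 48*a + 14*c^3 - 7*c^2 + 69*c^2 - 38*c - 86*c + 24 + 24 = -96*a + 14*c^3 + c^2*(16*a + 62) + c*(80*a - 124) + 48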